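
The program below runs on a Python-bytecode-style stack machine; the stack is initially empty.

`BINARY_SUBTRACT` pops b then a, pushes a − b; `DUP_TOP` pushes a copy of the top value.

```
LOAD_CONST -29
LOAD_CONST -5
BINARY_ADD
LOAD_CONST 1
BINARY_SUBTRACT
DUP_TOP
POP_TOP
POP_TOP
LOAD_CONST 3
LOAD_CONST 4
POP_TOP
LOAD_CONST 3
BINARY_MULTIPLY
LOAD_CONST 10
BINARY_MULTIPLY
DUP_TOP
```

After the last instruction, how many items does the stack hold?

LOAD_CONST -29  : [-29]
LOAD_CONST -5   : [-29, -5]
BINARY_ADD      : [-34]
LOAD_CONST 1    : [-34, 1]
BINARY_SUBTRACT : [-35]
DUP_TOP         : [-35, -35]
POP_TOP         : [-35]
POP_TOP         : []
LOAD_CONST 3    : [3]
LOAD_CONST 4    : [3, 4]
POP_TOP         : [3]
LOAD_CONST 3    : [3, 3]
BINARY_MULTIPLY : [9]
LOAD_CONST 10   : [9, 10]
BINARY_MULTIPLY : [90]
DUP_TOP         : [90, 90]

2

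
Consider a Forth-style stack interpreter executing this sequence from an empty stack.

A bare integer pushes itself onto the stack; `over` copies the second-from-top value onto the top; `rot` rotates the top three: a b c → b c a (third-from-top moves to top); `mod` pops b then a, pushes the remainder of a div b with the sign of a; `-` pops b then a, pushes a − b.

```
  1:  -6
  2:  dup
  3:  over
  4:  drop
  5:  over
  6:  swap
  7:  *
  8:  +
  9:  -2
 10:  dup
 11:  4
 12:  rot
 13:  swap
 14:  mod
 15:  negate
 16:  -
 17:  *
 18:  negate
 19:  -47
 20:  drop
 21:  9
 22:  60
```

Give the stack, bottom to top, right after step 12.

-6   -> -6
dup  -> -6 -6
over -> -6 -6 -6
drop -> -6 -6
over -> -6 -6 -6
swap -> -6 -6 -6
*    -> -6 36
+    -> 30
-2   -> 30 -2
dup  -> 30 -2 -2
4    -> 30 -2 -2 4
rot  -> 30 -2 4 -2

[30, -2, 4, -2]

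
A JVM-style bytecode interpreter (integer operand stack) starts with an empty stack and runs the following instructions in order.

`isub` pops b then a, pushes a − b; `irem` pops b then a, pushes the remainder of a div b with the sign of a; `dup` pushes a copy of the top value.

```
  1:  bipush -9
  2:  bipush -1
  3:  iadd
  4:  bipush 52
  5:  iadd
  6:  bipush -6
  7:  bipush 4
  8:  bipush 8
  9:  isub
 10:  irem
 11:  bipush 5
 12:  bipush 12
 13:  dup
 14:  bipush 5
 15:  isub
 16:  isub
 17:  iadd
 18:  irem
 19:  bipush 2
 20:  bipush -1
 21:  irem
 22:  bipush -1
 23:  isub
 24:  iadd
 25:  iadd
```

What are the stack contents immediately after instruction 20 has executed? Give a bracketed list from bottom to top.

[42, -2, 2, -1]

bipush -9 -> -9
bipush -1 -> -9 -1
iadd      -> -10
bipush 52 -> -10 52
iadd      -> 42
bipush -6 -> 42 -6
bipush 4  -> 42 -6 4
bipush 8  -> 42 -6 4 8
isub      -> 42 -6 -4
irem      -> 42 -2
bipush 5  -> 42 -2 5
bipush 12 -> 42 -2 5 12
dup       -> 42 -2 5 12 12
bipush 5  -> 42 -2 5 12 12 5
isub      -> 42 -2 5 12 7
isub      -> 42 -2 5 5
iadd      -> 42 -2 10
irem      -> 42 -2
bipush 2  -> 42 -2 2
bipush -1 -> 42 -2 2 -1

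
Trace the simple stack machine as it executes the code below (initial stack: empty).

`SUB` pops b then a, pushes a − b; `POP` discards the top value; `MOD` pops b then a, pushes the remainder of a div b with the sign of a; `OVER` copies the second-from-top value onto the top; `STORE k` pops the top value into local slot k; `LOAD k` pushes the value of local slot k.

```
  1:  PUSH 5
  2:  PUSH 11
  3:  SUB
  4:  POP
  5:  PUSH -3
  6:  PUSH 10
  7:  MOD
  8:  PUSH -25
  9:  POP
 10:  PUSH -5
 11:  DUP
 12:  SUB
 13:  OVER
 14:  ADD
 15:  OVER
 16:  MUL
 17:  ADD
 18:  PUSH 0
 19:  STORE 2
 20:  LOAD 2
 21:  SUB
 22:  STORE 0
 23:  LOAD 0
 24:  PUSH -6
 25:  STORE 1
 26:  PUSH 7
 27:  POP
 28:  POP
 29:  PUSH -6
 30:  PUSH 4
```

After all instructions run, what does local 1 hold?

-6

PUSH 5   → [5]
PUSH 11  → [5, 11]
SUB      → [-6]
POP      → []
PUSH -3  → [-3]
PUSH 10  → [-3, 10]
MOD      → [-3]
PUSH -25 → [-3, -25]
POP      → [-3]
PUSH -5  → [-3, -5]
DUP      → [-3, -5, -5]
SUB      → [-3, 0]
OVER     → [-3, 0, -3]
ADD      → [-3, -3]
OVER     → [-3, -3, -3]
MUL      → [-3, 9]
ADD      → [6]
PUSH 0   → [6, 0]
STORE 2  → [6]
LOAD 2   → [6, 0]
SUB      → [6]
STORE 0  → []
LOAD 0   → [6]
PUSH -6  → [6, -6]
STORE 1  → [6]
PUSH 7   → [6, 7]
POP      → [6]
POP      → []
PUSH -6  → [-6]
PUSH 4   → [-6, 4]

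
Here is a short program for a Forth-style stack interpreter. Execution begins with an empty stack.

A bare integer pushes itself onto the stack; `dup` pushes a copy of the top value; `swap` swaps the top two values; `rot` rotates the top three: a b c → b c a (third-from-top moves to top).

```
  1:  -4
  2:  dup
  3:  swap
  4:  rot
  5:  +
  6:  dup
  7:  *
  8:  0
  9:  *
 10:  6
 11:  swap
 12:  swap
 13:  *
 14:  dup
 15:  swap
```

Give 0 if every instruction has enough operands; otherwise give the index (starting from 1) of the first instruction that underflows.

-4   → -4
dup  → -4 -4
swap → -4 -4
rot  — needs 3 operands, stack has 2 → underflow

4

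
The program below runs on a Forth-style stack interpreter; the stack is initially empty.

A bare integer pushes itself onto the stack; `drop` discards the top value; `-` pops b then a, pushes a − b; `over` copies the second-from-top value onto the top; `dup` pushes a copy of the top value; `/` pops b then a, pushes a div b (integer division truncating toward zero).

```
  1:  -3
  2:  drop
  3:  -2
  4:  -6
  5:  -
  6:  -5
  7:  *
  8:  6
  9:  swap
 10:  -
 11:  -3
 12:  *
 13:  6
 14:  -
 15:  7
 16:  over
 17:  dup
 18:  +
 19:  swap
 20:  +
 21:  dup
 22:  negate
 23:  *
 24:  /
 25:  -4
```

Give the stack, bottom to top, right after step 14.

-3   : -3
drop : (empty)
-2   : -2
-6   : -2 -6
-    : 4
-5   : 4 -5
*    : -20
6    : -20 6
swap : 6 -20
-    : 26
-3   : 26 -3
*    : -78
6    : -78 6
-    : -84

[-84]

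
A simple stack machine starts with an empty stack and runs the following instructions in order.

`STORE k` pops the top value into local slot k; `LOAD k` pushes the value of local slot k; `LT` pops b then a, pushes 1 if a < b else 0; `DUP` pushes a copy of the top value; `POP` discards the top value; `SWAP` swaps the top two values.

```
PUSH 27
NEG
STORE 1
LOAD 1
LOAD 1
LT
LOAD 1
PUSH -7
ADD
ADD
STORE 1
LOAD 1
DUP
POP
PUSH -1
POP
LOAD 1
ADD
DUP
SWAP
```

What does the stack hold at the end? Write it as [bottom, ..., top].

PUSH 27 : 27
NEG     : -27
STORE 1 : (empty)
LOAD 1  : -27
LOAD 1  : -27 -27
LT      : 0
LOAD 1  : 0 -27
PUSH -7 : 0 -27 -7
ADD     : 0 -34
ADD     : -34
STORE 1 : (empty)
LOAD 1  : -34
DUP     : -34 -34
POP     : -34
PUSH -1 : -34 -1
POP     : -34
LOAD 1  : -34 -34
ADD     : -68
DUP     : -68 -68
SWAP    : -68 -68

[-68, -68]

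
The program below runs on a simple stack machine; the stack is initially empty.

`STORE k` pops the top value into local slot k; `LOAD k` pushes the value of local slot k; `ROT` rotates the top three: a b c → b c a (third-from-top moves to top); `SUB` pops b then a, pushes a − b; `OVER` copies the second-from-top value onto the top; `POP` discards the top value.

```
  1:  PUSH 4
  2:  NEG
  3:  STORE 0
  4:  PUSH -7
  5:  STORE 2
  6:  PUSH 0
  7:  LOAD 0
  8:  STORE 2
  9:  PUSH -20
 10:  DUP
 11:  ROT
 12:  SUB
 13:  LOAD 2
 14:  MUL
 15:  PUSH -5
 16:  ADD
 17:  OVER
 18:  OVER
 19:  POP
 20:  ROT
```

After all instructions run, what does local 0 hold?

-4

PUSH 4   → 4
NEG      → -4
STORE 0  → (empty)
PUSH -7  → -7
STORE 2  → (empty)
PUSH 0   → 0
LOAD 0   → 0 -4
STORE 2  → 0
PUSH -20 → 0 -20
DUP      → 0 -20 -20
ROT      → -20 -20 0
SUB      → -20 -20
LOAD 2   → -20 -20 -4
MUL      → -20 80
PUSH -5  → -20 80 -5
ADD      → -20 75
OVER     → -20 75 -20
OVER     → -20 75 -20 75
POP      → -20 75 -20
ROT      → 75 -20 -20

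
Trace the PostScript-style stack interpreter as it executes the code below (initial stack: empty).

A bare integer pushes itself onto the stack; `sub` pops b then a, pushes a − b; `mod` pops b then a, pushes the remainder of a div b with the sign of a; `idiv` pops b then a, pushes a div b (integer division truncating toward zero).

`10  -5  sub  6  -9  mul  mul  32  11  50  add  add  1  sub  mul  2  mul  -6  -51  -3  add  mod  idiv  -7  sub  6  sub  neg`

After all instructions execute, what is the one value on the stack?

10   -> 10
-5   -> 10 -5
sub  -> 15
6    -> 15 6
-9   -> 15 6 -9
mul  -> 15 -54
mul  -> -810
32   -> -810 32
11   -> -810 32 11
50   -> -810 32 11 50
add  -> -810 32 61
add  -> -810 93
1    -> -810 93 1
sub  -> -810 92
mul  -> -74520
2    -> -74520 2
mul  -> -149040
-6   -> -149040 -6
-51  -> -149040 -6 -51
-3   -> -149040 -6 -51 -3
add  -> -149040 -6 -54
mod  -> -149040 -6
idiv -> 24840
-7   -> 24840 -7
sub  -> 24847
6    -> 24847 6
sub  -> 24841
neg  -> -24841

-24841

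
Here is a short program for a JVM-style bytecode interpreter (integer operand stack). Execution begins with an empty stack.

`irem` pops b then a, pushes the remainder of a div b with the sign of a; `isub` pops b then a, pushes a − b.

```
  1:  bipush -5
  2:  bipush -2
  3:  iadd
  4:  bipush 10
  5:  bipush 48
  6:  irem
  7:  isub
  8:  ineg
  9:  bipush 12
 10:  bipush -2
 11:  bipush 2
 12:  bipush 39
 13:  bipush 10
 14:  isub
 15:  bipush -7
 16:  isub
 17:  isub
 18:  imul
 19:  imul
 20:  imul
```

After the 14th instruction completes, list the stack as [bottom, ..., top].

[17, 12, -2, 2, 29]

bipush -5 → -5
bipush -2 → -5 -2
iadd      → -7
bipush 10 → -7 10
bipush 48 → -7 10 48
irem      → -7 10
isub      → -17
ineg      → 17
bipush 12 → 17 12
bipush -2 → 17 12 -2
bipush 2  → 17 12 -2 2
bipush 39 → 17 12 -2 2 39
bipush 10 → 17 12 -2 2 39 10
isub      → 17 12 -2 2 29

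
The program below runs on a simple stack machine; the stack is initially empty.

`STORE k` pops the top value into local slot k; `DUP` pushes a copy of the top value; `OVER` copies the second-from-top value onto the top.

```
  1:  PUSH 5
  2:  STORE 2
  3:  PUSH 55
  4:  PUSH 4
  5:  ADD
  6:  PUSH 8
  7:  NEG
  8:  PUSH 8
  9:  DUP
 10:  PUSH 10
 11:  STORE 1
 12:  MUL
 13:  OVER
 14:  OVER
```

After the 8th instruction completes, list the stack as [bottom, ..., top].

[59, -8, 8]

PUSH 5   5
STORE 2  (empty)
PUSH 55  55
PUSH 4   55 4
ADD      59
PUSH 8   59 8
NEG      59 -8
PUSH 8   59 -8 8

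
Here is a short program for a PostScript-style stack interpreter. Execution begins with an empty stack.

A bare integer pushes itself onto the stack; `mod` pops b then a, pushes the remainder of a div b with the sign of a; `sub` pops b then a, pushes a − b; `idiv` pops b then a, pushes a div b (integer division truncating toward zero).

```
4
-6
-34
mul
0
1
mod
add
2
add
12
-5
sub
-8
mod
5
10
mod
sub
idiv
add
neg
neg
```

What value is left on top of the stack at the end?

-47

4    -> [4]
-6   -> [4, -6]
-34  -> [4, -6, -34]
mul  -> [4, 204]
0    -> [4, 204, 0]
1    -> [4, 204, 0, 1]
mod  -> [4, 204, 0]
add  -> [4, 204]
2    -> [4, 204, 2]
add  -> [4, 206]
12   -> [4, 206, 12]
-5   -> [4, 206, 12, -5]
sub  -> [4, 206, 17]
-8   -> [4, 206, 17, -8]
mod  -> [4, 206, 1]
5    -> [4, 206, 1, 5]
10   -> [4, 206, 1, 5, 10]
mod  -> [4, 206, 1, 5]
sub  -> [4, 206, -4]
idiv -> [4, -51]
add  -> [-47]
neg  -> [47]
neg  -> [-47]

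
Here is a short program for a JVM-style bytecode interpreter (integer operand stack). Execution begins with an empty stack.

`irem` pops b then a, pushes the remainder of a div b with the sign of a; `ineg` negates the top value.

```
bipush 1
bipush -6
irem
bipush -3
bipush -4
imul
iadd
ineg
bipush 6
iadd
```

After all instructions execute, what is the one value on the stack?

-7

bipush 1  → 1
bipush -6 → 1 -6
irem      → 1
bipush -3 → 1 -3
bipush -4 → 1 -3 -4
imul      → 1 12
iadd      → 13
ineg      → -13
bipush 6  → -13 6
iadd      → -7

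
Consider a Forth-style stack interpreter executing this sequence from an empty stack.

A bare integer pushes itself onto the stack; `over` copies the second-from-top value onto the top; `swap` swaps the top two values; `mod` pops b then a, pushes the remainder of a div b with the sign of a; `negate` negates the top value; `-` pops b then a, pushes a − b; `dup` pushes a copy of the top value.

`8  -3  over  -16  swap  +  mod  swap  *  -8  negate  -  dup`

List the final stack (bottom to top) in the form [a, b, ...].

[-32, -32]

8       8
-3      8 -3
over    8 -3 8
-16     8 -3 8 -16
swap    8 -3 -16 8
+       8 -3 -8
mod     8 -3
swap    -3 8
*       -24
-8      -24 -8
negate  -24 8
-       -32
dup     -32 -32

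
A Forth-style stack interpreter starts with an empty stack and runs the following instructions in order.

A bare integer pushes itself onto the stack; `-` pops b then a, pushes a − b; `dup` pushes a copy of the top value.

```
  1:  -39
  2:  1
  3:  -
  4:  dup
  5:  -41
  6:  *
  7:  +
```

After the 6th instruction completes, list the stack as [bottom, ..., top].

[-40, 1640]

-39 → -39
1   → -39 1
-   → -40
dup → -40 -40
-41 → -40 -40 -41
*   → -40 1640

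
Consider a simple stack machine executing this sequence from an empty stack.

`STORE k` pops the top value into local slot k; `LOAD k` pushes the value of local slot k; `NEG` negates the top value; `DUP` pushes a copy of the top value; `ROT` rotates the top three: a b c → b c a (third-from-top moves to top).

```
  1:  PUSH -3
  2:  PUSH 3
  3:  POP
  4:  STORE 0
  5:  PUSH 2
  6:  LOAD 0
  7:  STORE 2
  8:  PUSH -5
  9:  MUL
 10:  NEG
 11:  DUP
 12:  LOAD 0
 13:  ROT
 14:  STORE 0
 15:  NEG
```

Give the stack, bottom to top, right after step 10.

PUSH -3 : [-3]
PUSH 3  : [-3, 3]
POP     : [-3]
STORE 0 : []
PUSH 2  : [2]
LOAD 0  : [2, -3]
STORE 2 : [2]
PUSH -5 : [2, -5]
MUL     : [-10]
NEG     : [10]

[10]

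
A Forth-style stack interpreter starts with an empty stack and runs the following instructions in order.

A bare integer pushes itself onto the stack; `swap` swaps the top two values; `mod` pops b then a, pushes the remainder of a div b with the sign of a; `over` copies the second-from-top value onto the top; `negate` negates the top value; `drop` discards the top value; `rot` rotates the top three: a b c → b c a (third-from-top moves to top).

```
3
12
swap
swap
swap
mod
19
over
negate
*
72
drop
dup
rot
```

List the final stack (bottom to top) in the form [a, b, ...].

3      -> 3
12     -> 3 12
swap   -> 12 3
swap   -> 3 12
swap   -> 12 3
mod    -> 0
19     -> 0 19
over   -> 0 19 0
negate -> 0 19 0
*      -> 0 0
72     -> 0 0 72
drop   -> 0 0
dup    -> 0 0 0
rot    -> 0 0 0

[0, 0, 0]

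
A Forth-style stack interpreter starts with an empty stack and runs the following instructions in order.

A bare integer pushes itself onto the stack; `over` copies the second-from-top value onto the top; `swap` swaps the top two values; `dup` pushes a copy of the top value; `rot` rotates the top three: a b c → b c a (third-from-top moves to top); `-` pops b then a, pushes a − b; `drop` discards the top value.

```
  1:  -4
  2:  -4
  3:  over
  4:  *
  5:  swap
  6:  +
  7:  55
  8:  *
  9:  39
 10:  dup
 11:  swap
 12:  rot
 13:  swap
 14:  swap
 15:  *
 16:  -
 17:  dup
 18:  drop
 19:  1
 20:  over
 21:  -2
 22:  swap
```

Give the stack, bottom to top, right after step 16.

-4   : [-4]
-4   : [-4, -4]
over : [-4, -4, -4]
*    : [-4, 16]
swap : [16, -4]
+    : [12]
55   : [12, 55]
*    : [660]
39   : [660, 39]
dup  : [660, 39, 39]
swap : [660, 39, 39]
rot  : [39, 39, 660]
swap : [39, 660, 39]
swap : [39, 39, 660]
*    : [39, 25740]
-    : [-25701]

[-25701]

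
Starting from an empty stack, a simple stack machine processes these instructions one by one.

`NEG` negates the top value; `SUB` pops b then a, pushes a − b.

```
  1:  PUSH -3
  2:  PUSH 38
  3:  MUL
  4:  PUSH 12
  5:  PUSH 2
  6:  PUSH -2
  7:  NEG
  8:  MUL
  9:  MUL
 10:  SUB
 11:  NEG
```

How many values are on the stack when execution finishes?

PUSH -3 → [-3]
PUSH 38 → [-3, 38]
MUL     → [-114]
PUSH 12 → [-114, 12]
PUSH 2  → [-114, 12, 2]
PUSH -2 → [-114, 12, 2, -2]
NEG     → [-114, 12, 2, 2]
MUL     → [-114, 12, 4]
MUL     → [-114, 48]
SUB     → [-162]
NEG     → [162]

1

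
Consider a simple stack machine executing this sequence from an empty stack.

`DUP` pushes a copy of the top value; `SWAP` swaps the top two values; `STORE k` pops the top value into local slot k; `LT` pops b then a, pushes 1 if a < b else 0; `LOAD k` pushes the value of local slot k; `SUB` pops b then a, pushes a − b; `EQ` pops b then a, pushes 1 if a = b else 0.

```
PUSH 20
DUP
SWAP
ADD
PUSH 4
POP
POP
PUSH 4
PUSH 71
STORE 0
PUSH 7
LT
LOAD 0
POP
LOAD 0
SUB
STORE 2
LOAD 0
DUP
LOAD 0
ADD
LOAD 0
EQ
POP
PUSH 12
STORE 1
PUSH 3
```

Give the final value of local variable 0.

PUSH 20 -> 20
DUP     -> 20 20
SWAP    -> 20 20
ADD     -> 40
PUSH 4  -> 40 4
POP     -> 40
POP     -> (empty)
PUSH 4  -> 4
PUSH 71 -> 4 71
STORE 0 -> 4
PUSH 7  -> 4 7
LT      -> 1
LOAD 0  -> 1 71
POP     -> 1
LOAD 0  -> 1 71
SUB     -> -70
STORE 2 -> (empty)
LOAD 0  -> 71
DUP     -> 71 71
LOAD 0  -> 71 71 71
ADD     -> 71 142
LOAD 0  -> 71 142 71
EQ      -> 71 0
POP     -> 71
PUSH 12 -> 71 12
STORE 1 -> 71
PUSH 3  -> 71 3

71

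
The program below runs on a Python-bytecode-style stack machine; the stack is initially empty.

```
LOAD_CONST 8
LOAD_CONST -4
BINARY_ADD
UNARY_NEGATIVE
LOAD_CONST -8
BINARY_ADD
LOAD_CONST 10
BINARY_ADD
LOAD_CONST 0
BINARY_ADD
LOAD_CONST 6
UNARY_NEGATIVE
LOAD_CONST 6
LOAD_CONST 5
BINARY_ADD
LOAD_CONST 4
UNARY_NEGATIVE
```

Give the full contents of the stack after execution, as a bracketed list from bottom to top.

LOAD_CONST 8   -> [8]
LOAD_CONST -4  -> [8, -4]
BINARY_ADD     -> [4]
UNARY_NEGATIVE -> [-4]
LOAD_CONST -8  -> [-4, -8]
BINARY_ADD     -> [-12]
LOAD_CONST 10  -> [-12, 10]
BINARY_ADD     -> [-2]
LOAD_CONST 0   -> [-2, 0]
BINARY_ADD     -> [-2]
LOAD_CONST 6   -> [-2, 6]
UNARY_NEGATIVE -> [-2, -6]
LOAD_CONST 6   -> [-2, -6, 6]
LOAD_CONST 5   -> [-2, -6, 6, 5]
BINARY_ADD     -> [-2, -6, 11]
LOAD_CONST 4   -> [-2, -6, 11, 4]
UNARY_NEGATIVE -> [-2, -6, 11, -4]

[-2, -6, 11, -4]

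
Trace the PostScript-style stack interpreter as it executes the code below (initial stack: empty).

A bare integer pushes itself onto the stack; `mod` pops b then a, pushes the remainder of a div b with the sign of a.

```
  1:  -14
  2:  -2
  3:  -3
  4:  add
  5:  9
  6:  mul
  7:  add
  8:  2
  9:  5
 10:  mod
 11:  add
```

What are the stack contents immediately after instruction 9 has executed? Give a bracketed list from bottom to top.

-14  -14
-2   -14 -2
-3   -14 -2 -3
add  -14 -5
9    -14 -5 9
mul  -14 -45
add  -59
2    -59 2
5    -59 2 5

[-59, 2, 5]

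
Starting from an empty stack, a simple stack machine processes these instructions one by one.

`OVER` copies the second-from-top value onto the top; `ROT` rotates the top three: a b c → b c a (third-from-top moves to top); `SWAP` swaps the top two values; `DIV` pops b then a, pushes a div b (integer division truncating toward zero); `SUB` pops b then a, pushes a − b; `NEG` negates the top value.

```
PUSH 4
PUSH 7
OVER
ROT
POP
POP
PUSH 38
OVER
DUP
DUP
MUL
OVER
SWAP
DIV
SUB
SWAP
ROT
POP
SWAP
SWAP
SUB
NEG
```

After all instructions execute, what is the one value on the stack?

PUSH 4   [4]
PUSH 7   [4, 7]
OVER     [4, 7, 4]
ROT      [7, 4, 4]
POP      [7, 4]
POP      [7]
PUSH 38  [7, 38]
OVER     [7, 38, 7]
DUP      [7, 38, 7, 7]
DUP      [7, 38, 7, 7, 7]
MUL      [7, 38, 7, 49]
OVER     [7, 38, 7, 49, 7]
SWAP     [7, 38, 7, 7, 49]
DIV      [7, 38, 7, 0]
SUB      [7, 38, 7]
SWAP     [7, 7, 38]
ROT      [7, 38, 7]
POP      [7, 38]
SWAP     [38, 7]
SWAP     [7, 38]
SUB      [-31]
NEG      [31]

31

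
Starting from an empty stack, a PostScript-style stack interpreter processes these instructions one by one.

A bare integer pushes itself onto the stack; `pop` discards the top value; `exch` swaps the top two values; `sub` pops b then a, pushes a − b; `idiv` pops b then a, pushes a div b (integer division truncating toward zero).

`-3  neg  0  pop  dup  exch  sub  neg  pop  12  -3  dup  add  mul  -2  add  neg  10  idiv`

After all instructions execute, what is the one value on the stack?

-3   → [-3]
neg  → [3]
0    → [3, 0]
pop  → [3]
dup  → [3, 3]
exch → [3, 3]
sub  → [0]
neg  → [0]
pop  → []
12   → [12]
-3   → [12, -3]
dup  → [12, -3, -3]
add  → [12, -6]
mul  → [-72]
-2   → [-72, -2]
add  → [-74]
neg  → [74]
10   → [74, 10]
idiv → [7]

7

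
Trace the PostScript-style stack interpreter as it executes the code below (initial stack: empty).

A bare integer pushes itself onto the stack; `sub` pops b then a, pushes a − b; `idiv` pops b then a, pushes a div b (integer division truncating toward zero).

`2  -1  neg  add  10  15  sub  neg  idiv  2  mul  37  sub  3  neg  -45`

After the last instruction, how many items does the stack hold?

2    : 2
-1   : 2 -1
neg  : 2 1
add  : 3
10   : 3 10
15   : 3 10 15
sub  : 3 -5
neg  : 3 5
idiv : 0
2    : 0 2
mul  : 0
37   : 0 37
sub  : -37
3    : -37 3
neg  : -37 -3
-45  : -37 -3 -45

3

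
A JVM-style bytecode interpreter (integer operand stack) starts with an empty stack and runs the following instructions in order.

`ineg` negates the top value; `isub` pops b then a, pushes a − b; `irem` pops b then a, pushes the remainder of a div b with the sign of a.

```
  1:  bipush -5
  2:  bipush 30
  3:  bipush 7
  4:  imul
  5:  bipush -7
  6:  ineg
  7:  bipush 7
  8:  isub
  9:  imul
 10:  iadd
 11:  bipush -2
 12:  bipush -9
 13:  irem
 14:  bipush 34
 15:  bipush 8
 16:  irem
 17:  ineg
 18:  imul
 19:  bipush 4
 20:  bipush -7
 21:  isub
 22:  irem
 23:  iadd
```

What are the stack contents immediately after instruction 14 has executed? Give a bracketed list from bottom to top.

[-5, -2, 34]

bipush -5 : -5
bipush 30 : -5 30
bipush 7  : -5 30 7
imul      : -5 210
bipush -7 : -5 210 -7
ineg      : -5 210 7
bipush 7  : -5 210 7 7
isub      : -5 210 0
imul      : -5 0
iadd      : -5
bipush -2 : -5 -2
bipush -9 : -5 -2 -9
irem      : -5 -2
bipush 34 : -5 -2 34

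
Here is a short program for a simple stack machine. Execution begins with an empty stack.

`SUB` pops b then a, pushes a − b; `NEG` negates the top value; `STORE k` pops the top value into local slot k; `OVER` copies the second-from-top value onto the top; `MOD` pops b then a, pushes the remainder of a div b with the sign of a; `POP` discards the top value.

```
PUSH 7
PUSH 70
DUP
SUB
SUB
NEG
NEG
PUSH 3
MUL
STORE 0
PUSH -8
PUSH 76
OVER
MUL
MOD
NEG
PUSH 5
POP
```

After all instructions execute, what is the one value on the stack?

PUSH 7  -> 7
PUSH 70 -> 7 70
DUP     -> 7 70 70
SUB     -> 7 0
SUB     -> 7
NEG     -> -7
NEG     -> 7
PUSH 3  -> 7 3
MUL     -> 21
STORE 0 -> (empty)
PUSH -8 -> -8
PUSH 76 -> -8 76
OVER    -> -8 76 -8
MUL     -> -8 -608
MOD     -> -8
NEG     -> 8
PUSH 5  -> 8 5
POP     -> 8

8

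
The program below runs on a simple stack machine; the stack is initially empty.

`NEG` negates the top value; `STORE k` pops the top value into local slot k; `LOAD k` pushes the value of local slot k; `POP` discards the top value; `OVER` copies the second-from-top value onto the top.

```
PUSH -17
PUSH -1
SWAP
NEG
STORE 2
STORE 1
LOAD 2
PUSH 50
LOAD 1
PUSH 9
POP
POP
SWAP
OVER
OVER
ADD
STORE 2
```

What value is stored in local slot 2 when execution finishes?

67

PUSH -17 → -17
PUSH -1  → -17 -1
SWAP     → -1 -17
NEG      → -1 17
STORE 2  → -1
STORE 1  → (empty)
LOAD 2   → 17
PUSH 50  → 17 50
LOAD 1   → 17 50 -1
PUSH 9   → 17 50 -1 9
POP      → 17 50 -1
POP      → 17 50
SWAP     → 50 17
OVER     → 50 17 50
OVER     → 50 17 50 17
ADD      → 50 17 67
STORE 2  → 50 17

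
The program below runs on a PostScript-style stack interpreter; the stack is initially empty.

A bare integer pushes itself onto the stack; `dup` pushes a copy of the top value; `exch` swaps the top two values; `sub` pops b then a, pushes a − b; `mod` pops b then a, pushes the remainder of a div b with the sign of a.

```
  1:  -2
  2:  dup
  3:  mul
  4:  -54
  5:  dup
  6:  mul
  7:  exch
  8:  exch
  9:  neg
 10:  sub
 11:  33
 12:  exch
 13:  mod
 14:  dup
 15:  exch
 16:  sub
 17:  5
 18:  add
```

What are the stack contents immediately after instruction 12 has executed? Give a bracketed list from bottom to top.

[33, 2920]

-2   : [-2]
dup  : [-2, -2]
mul  : [4]
-54  : [4, -54]
dup  : [4, -54, -54]
mul  : [4, 2916]
exch : [2916, 4]
exch : [4, 2916]
neg  : [4, -2916]
sub  : [2920]
33   : [2920, 33]
exch : [33, 2920]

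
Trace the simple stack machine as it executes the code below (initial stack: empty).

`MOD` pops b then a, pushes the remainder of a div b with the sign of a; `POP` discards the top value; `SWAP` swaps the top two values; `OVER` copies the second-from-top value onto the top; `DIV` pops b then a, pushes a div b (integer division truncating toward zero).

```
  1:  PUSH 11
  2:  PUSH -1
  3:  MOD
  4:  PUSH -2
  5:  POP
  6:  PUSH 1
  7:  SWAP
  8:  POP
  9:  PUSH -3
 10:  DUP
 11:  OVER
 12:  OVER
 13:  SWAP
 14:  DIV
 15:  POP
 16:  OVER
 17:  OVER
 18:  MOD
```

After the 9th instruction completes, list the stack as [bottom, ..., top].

PUSH 11 → 11
PUSH -1 → 11 -1
MOD     → 0
PUSH -2 → 0 -2
POP     → 0
PUSH 1  → 0 1
SWAP    → 1 0
POP     → 1
PUSH -3 → 1 -3

[1, -3]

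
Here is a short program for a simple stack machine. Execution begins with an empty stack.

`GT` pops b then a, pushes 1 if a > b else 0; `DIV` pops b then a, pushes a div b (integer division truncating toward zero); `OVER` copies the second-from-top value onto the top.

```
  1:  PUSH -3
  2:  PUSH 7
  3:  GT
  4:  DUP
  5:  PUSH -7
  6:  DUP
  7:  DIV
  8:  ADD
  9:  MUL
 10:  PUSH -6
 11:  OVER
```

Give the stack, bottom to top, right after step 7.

[0, 0, 1]

PUSH -3 : [-3]
PUSH 7  : [-3, 7]
GT      : [0]
DUP     : [0, 0]
PUSH -7 : [0, 0, -7]
DUP     : [0, 0, -7, -7]
DIV     : [0, 0, 1]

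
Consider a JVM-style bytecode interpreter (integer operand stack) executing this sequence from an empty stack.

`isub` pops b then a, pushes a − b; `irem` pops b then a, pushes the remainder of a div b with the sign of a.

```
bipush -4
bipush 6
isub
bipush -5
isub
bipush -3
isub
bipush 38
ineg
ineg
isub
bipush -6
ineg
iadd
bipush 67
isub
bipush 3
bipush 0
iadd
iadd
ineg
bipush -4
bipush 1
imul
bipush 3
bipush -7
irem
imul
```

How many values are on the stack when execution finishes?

bipush -4  [-4]
bipush 6   [-4, 6]
isub       [-10]
bipush -5  [-10, -5]
isub       [-5]
bipush -3  [-5, -3]
isub       [-2]
bipush 38  [-2, 38]
ineg       [-2, -38]
ineg       [-2, 38]
isub       [-40]
bipush -6  [-40, -6]
ineg       [-40, 6]
iadd       [-34]
bipush 67  [-34, 67]
isub       [-101]
bipush 3   [-101, 3]
bipush 0   [-101, 3, 0]
iadd       [-101, 3]
iadd       [-98]
ineg       [98]
bipush -4  [98, -4]
bipush 1   [98, -4, 1]
imul       [98, -4]
bipush 3   [98, -4, 3]
bipush -7  [98, -4, 3, -7]
irem       [98, -4, 3]
imul       [98, -12]

2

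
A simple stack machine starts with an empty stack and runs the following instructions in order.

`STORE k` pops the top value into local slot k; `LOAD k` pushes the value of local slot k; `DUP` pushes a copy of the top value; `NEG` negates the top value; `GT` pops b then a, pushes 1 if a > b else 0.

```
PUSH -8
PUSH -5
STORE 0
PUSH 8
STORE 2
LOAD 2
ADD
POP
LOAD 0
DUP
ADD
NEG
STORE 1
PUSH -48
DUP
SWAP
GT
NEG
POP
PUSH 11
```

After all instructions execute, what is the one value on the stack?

11

PUSH -8  -> [-8]
PUSH -5  -> [-8, -5]
STORE 0  -> [-8]
PUSH 8   -> [-8, 8]
STORE 2  -> [-8]
LOAD 2   -> [-8, 8]
ADD      -> [0]
POP      -> []
LOAD 0   -> [-5]
DUP      -> [-5, -5]
ADD      -> [-10]
NEG      -> [10]
STORE 1  -> []
PUSH -48 -> [-48]
DUP      -> [-48, -48]
SWAP     -> [-48, -48]
GT       -> [0]
NEG      -> [0]
POP      -> []
PUSH 11  -> [11]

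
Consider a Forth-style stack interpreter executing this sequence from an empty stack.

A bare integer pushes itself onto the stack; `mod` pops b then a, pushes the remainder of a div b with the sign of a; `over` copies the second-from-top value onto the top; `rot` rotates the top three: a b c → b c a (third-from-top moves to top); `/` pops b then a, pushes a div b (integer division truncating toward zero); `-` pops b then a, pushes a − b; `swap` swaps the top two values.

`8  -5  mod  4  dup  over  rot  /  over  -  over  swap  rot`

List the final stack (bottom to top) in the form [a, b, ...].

[3, 4, -3, 4]

8    → [8]
-5   → [8, -5]
mod  → [3]
4    → [3, 4]
dup  → [3, 4, 4]
over → [3, 4, 4, 4]
rot  → [3, 4, 4, 4]
/    → [3, 4, 1]
over → [3, 4, 1, 4]
-    → [3, 4, -3]
over → [3, 4, -3, 4]
swap → [3, 4, 4, -3]
rot  → [3, 4, -3, 4]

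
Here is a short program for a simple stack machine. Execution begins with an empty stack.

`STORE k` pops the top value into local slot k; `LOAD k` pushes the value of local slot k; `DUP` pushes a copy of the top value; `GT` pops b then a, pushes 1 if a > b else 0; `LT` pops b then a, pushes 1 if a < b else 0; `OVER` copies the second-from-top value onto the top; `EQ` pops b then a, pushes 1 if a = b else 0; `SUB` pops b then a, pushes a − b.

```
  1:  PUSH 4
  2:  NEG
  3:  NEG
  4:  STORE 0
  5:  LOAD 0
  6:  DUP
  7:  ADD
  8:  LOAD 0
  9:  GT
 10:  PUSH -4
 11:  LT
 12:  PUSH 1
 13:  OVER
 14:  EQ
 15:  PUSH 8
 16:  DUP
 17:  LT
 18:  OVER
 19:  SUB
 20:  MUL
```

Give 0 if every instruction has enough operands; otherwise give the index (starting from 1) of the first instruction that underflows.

PUSH 4  -> 4
NEG     -> -4
NEG     -> 4
STORE 0 -> (empty)
LOAD 0  -> 4
DUP     -> 4 4
ADD     -> 8
LOAD 0  -> 8 4
GT      -> 1
PUSH -4 -> 1 -4
LT      -> 0
PUSH 1  -> 0 1
OVER    -> 0 1 0
EQ      -> 0 0
PUSH 8  -> 0 0 8
DUP     -> 0 0 8 8
LT      -> 0 0 0
OVER    -> 0 0 0 0
SUB     -> 0 0 0
MUL     -> 0 0

0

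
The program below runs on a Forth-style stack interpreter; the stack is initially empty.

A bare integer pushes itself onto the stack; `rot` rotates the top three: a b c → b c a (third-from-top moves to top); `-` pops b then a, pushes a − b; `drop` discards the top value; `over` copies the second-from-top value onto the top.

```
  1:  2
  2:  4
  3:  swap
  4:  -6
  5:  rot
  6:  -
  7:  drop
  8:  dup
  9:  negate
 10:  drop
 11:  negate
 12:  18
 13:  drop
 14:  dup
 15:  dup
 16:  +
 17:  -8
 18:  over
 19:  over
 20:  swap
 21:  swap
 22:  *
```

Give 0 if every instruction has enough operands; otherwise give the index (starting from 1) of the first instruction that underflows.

2       2
4       2 4
swap    4 2
-6      4 2 -6
rot     2 -6 4
-       2 -10
drop    2
dup     2 2
negate  2 -2
drop    2
negate  -2
18      -2 18
drop    -2
dup     -2 -2
dup     -2 -2 -2
+       -2 -4
-8      -2 -4 -8
over    -2 -4 -8 -4
over    -2 -4 -8 -4 -8
swap    -2 -4 -8 -8 -4
swap    -2 -4 -8 -4 -8
*       -2 -4 -8 32

0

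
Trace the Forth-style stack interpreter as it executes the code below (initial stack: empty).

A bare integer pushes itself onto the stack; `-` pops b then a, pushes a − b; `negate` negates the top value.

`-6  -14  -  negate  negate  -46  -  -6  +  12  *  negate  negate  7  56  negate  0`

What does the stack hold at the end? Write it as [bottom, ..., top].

[576, 7, -56, 0]

-6     → [-6]
-14    → [-6, -14]
-      → [8]
negate → [-8]
negate → [8]
-46    → [8, -46]
-      → [54]
-6     → [54, -6]
+      → [48]
12     → [48, 12]
*      → [576]
negate → [-576]
negate → [576]
7      → [576, 7]
56     → [576, 7, 56]
negate → [576, 7, -56]
0      → [576, 7, -56, 0]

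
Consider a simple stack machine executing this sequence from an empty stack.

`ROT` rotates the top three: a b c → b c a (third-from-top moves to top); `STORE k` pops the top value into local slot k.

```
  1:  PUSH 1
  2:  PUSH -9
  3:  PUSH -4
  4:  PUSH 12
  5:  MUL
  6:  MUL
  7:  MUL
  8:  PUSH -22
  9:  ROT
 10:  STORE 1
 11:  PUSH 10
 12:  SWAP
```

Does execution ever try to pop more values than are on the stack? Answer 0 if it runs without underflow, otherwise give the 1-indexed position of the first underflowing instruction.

PUSH 1    1
PUSH -9   1 -9
PUSH -4   1 -9 -4
PUSH 12   1 -9 -4 12
MUL       1 -9 -48
MUL       1 432
MUL       432
PUSH -22  432 -22
ROT  — needs 3 operands, stack has 2 → underflow

9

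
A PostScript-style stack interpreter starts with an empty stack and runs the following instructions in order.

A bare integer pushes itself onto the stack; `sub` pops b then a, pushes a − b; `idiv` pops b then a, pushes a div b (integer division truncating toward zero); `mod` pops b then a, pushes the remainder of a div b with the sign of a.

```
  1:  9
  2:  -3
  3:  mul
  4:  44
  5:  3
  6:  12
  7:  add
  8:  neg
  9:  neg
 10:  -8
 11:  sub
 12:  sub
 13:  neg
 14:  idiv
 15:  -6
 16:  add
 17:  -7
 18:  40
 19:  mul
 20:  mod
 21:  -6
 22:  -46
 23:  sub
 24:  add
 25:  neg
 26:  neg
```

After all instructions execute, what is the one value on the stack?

35

9    -> [9]
-3   -> [9, -3]
mul  -> [-27]
44   -> [-27, 44]
3    -> [-27, 44, 3]
12   -> [-27, 44, 3, 12]
add  -> [-27, 44, 15]
neg  -> [-27, 44, -15]
neg  -> [-27, 44, 15]
-8   -> [-27, 44, 15, -8]
sub  -> [-27, 44, 23]
sub  -> [-27, 21]
neg  -> [-27, -21]
idiv -> [1]
-6   -> [1, -6]
add  -> [-5]
-7   -> [-5, -7]
40   -> [-5, -7, 40]
mul  -> [-5, -280]
mod  -> [-5]
-6   -> [-5, -6]
-46  -> [-5, -6, -46]
sub  -> [-5, 40]
add  -> [35]
neg  -> [-35]
neg  -> [35]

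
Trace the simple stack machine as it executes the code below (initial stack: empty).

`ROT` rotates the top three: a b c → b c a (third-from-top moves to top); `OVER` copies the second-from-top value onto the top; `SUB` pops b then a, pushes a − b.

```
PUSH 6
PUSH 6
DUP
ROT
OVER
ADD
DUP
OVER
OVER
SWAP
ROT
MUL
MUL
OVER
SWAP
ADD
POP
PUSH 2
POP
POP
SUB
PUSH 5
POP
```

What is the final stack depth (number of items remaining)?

PUSH 6 -> 6
PUSH 6 -> 6 6
DUP    -> 6 6 6
ROT    -> 6 6 6
OVER   -> 6 6 6 6
ADD    -> 6 6 12
DUP    -> 6 6 12 12
OVER   -> 6 6 12 12 12
OVER   -> 6 6 12 12 12 12
SWAP   -> 6 6 12 12 12 12
ROT    -> 6 6 12 12 12 12
MUL    -> 6 6 12 12 144
MUL    -> 6 6 12 1728
OVER   -> 6 6 12 1728 12
SWAP   -> 6 6 12 12 1728
ADD    -> 6 6 12 1740
POP    -> 6 6 12
PUSH 2 -> 6 6 12 2
POP    -> 6 6 12
POP    -> 6 6
SUB    -> 0
PUSH 5 -> 0 5
POP    -> 0

1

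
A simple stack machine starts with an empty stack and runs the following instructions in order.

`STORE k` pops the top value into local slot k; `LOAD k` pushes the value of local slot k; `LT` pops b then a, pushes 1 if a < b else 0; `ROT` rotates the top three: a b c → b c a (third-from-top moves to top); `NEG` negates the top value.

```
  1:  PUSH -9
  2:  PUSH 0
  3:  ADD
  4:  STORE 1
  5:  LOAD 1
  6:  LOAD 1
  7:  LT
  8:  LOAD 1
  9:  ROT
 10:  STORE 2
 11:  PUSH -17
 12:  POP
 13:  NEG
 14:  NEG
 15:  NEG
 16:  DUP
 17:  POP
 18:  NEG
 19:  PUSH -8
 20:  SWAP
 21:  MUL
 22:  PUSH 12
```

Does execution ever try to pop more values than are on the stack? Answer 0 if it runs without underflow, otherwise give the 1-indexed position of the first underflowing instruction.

9

PUSH -9  -9
PUSH 0   -9 0
ADD      -9
STORE 1  (empty)
LOAD 1   -9
LOAD 1   -9 -9
LT       0
LOAD 1   0 -9
ROT  — needs 3 operands, stack has 2 → underflow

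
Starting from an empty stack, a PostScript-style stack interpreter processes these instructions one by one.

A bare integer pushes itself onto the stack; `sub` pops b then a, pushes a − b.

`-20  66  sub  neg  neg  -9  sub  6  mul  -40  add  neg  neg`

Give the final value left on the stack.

-20 : [-20]
66  : [-20, 66]
sub : [-86]
neg : [86]
neg : [-86]
-9  : [-86, -9]
sub : [-77]
6   : [-77, 6]
mul : [-462]
-40 : [-462, -40]
add : [-502]
neg : [502]
neg : [-502]

-502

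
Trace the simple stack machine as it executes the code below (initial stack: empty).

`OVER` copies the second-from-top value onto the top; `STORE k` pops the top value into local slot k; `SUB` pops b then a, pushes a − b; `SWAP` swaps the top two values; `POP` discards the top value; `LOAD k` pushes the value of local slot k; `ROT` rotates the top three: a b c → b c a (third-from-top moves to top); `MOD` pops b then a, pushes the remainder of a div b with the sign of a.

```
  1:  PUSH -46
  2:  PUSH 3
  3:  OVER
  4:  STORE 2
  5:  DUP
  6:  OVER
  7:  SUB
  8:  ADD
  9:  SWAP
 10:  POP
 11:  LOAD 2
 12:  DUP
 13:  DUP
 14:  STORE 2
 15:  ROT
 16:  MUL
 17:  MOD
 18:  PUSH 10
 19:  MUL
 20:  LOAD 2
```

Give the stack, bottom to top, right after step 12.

PUSH -46 -> -46
PUSH 3   -> -46 3
OVER     -> -46 3 -46
STORE 2  -> -46 3
DUP      -> -46 3 3
OVER     -> -46 3 3 3
SUB      -> -46 3 0
ADD      -> -46 3
SWAP     -> 3 -46
POP      -> 3
LOAD 2   -> 3 -46
DUP      -> 3 -46 -46

[3, -46, -46]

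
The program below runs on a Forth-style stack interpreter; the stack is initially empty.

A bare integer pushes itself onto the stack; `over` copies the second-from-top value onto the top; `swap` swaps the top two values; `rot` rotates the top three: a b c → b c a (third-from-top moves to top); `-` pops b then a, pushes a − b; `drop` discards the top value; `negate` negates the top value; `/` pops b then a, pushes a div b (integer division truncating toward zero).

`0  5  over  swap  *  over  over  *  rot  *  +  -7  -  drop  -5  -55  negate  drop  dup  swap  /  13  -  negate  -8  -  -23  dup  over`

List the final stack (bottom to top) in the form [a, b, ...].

[20, -23, -23, -23]

0      : 0
5      : 0 5
over   : 0 5 0
swap   : 0 0 5
*      : 0 0
over   : 0 0 0
over   : 0 0 0 0
*      : 0 0 0
rot    : 0 0 0
*      : 0 0
+      : 0
-7     : 0 -7
-      : 7
drop   : (empty)
-5     : -5
-55    : -5 -55
negate : -5 55
drop   : -5
dup    : -5 -5
swap   : -5 -5
/      : 1
13     : 1 13
-      : -12
negate : 12
-8     : 12 -8
-      : 20
-23    : 20 -23
dup    : 20 -23 -23
over   : 20 -23 -23 -23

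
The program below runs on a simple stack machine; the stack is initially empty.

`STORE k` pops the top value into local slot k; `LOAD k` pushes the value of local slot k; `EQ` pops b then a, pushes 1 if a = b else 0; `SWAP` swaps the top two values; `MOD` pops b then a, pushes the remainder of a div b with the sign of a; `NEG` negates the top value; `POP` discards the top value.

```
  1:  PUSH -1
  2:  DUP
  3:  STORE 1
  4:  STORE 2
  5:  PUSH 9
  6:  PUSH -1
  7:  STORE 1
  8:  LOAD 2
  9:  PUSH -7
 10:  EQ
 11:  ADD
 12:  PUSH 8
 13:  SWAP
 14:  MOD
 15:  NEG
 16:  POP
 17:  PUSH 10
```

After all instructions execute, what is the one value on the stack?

PUSH -1 -> [-1]
DUP     -> [-1, -1]
STORE 1 -> [-1]
STORE 2 -> []
PUSH 9  -> [9]
PUSH -1 -> [9, -1]
STORE 1 -> [9]
LOAD 2  -> [9, -1]
PUSH -7 -> [9, -1, -7]
EQ      -> [9, 0]
ADD     -> [9]
PUSH 8  -> [9, 8]
SWAP    -> [8, 9]
MOD     -> [8]
NEG     -> [-8]
POP     -> []
PUSH 10 -> [10]

10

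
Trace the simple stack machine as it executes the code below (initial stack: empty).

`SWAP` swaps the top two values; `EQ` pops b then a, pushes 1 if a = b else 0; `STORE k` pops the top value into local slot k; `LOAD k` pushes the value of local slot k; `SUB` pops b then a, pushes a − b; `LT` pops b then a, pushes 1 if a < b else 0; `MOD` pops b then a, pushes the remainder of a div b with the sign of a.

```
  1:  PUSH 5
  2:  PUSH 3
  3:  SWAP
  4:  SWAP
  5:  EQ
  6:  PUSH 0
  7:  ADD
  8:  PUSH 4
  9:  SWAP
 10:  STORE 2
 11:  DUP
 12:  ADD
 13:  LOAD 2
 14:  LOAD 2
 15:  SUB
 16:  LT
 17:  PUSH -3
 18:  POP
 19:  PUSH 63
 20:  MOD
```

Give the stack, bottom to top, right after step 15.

[8, 0]

PUSH 5  : [5]
PUSH 3  : [5, 3]
SWAP    : [3, 5]
SWAP    : [5, 3]
EQ      : [0]
PUSH 0  : [0, 0]
ADD     : [0]
PUSH 4  : [0, 4]
SWAP    : [4, 0]
STORE 2 : [4]
DUP     : [4, 4]
ADD     : [8]
LOAD 2  : [8, 0]
LOAD 2  : [8, 0, 0]
SUB     : [8, 0]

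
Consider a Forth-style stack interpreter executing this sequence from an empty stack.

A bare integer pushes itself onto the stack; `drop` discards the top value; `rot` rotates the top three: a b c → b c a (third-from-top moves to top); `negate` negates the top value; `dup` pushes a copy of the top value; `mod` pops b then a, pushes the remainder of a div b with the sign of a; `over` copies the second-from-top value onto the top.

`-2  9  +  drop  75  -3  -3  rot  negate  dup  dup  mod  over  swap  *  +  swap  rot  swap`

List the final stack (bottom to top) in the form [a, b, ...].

[-75, -3, -3]

-2     → -2
9      → -2 9
+      → 7
drop   → (empty)
75     → 75
-3     → 75 -3
-3     → 75 -3 -3
rot    → -3 -3 75
negate → -3 -3 -75
dup    → -3 -3 -75 -75
dup    → -3 -3 -75 -75 -75
mod    → -3 -3 -75 0
over   → -3 -3 -75 0 -75
swap   → -3 -3 -75 -75 0
*      → -3 -3 -75 0
+      → -3 -3 -75
swap   → -3 -75 -3
rot    → -75 -3 -3
swap   → -75 -3 -3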